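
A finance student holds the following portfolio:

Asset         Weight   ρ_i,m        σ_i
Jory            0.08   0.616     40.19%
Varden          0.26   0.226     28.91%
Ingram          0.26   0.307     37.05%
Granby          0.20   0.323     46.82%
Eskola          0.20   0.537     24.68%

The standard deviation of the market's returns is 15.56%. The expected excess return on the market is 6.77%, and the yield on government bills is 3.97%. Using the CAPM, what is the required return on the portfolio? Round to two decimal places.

β_Jory = 0.616 × 40.19% / 15.56% = 1.5911
β_Varden = 0.226 × 28.91% / 15.56% = 0.4199
β_Ingram = 0.307 × 37.05% / 15.56% = 0.7310
β_Granby = 0.323 × 46.82% / 15.56% = 0.9719
β_Eskola = 0.537 × 24.68% / 15.56% = 0.8517
β_P = Σ w_i β_i = 0.08×1.5911 + 0.26×0.4199 + 0.26×0.7310 + 0.20×0.9719 + 0.20×0.8517 = 0.7912
E(R_P) = R_f + β_P × MRP = 3.97% + 0.7912 × 6.77% = 9.33%

9.33%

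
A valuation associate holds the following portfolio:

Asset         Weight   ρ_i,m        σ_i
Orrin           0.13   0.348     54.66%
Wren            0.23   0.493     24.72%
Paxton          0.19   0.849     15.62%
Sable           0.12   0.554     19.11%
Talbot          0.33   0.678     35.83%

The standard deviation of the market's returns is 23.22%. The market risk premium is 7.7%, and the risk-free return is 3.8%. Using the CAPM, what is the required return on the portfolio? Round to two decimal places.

β_Orrin = 0.348 × 54.66% / 23.22% = 0.8192
β_Wren = 0.493 × 24.72% / 23.22% = 0.5248
β_Paxton = 0.849 × 15.62% / 23.22% = 0.5711
β_Sable = 0.554 × 19.11% / 23.22% = 0.4559
β_Talbot = 0.678 × 35.83% / 23.22% = 1.0462
β_P = Σ w_i β_i = 0.13×0.8192 + 0.23×0.5248 + 0.19×0.5711 + 0.12×0.4559 + 0.33×1.0462 = 0.7357
E(R_P) = R_f + β_P × MRP = 3.8% + 0.7357 × 7.7% = 9.46%

9.46%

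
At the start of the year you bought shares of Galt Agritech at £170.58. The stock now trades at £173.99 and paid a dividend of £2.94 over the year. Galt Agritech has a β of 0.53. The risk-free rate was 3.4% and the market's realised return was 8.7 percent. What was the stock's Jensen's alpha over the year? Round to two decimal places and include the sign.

-2.49%

Realised HPR = (P1 + D1 − P0) / P0 = (173.99 + 2.94 − 170.58) / 170.58 = 6.35 / 170.58 = 3.7226%
MRP = 8.7% − 3.4% = 5.30%
CAPM required = R_f + β·MRP = 3.4% + 0.53 × 5.3% = 6.2090%
α = realised − required = 3.7226% − 6.2090% = -2.49%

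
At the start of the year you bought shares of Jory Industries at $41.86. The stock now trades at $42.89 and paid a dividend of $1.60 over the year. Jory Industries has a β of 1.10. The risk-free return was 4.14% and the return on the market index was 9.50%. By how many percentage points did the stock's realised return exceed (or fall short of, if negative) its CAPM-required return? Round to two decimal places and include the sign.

Realised HPR = (P1 + D1 − P0) / P0 = (42.89 + 1.60 − 41.86) / 41.86 = 2.63 / 41.86 = 6.2828%
MRP = 9.50% − 4.14% = 5.36%
CAPM required = R_f + β·MRP = 4.14% + 1.10 × 5.36% = 10.0360%
α = realised − required = 6.2828% − 10.0360% = -3.75%

-3.75%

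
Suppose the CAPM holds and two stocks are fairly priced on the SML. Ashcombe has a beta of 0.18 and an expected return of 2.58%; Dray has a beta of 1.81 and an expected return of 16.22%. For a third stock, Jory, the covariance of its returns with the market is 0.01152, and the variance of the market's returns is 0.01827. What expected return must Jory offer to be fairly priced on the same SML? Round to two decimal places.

MRP = (16.22% − 2.58%) / (1.81 − 0.18) = 8.3681%
R_f = 2.58% − 0.18 × 8.3681% = 1.0737%
β_Jory = Cov / Var(R_m) = 0.01152 / 0.01827 = 0.6305
E(R_Jory) = R_f + β × MRP = 1.0737% + 0.6305 × 8.3681% = 6.35%

6.35%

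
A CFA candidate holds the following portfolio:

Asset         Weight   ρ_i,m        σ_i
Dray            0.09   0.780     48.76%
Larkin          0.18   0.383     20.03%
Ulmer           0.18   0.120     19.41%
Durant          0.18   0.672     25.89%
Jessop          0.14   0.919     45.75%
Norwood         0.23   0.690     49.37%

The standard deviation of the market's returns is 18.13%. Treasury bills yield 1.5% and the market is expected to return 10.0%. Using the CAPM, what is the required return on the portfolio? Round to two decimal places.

11.85%

β_Dray = 0.780 × 48.76% / 18.13% = 2.0978
β_Larkin = 0.383 × 20.03% / 18.13% = 0.4231
β_Ulmer = 0.120 × 19.41% / 18.13% = 0.1285
β_Durant = 0.672 × 25.89% / 18.13% = 0.9596
β_Jessop = 0.919 × 45.75% / 18.13% = 2.3190
β_Norwood = 0.690 × 49.37% / 18.13% = 1.8789
β_P = Σ w_i β_i = 0.09×2.0978 + 0.18×0.4231 + 0.18×0.1285 + 0.18×0.9596 + 0.14×2.3190 + 0.23×1.8789 = 1.2176
MRP = 10.0% − 1.5% = 8.50%
E(R_P) = R_f + β_P × MRP = 1.5% + 1.2176 × 8.5% = 11.85%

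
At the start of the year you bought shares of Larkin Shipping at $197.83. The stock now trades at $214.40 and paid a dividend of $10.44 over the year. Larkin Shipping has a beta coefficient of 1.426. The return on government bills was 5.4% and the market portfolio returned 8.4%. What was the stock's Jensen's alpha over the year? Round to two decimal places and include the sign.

+3.98%

Realised HPR = (P1 + D1 − P0) / P0 = (214.40 + 10.44 − 197.83) / 197.83 = 27.01 / 197.83 = 13.6531%
MRP = 8.4% − 5.4% = 3.00%
CAPM required = R_f + β·MRP = 5.4% + 1.426 × 3.0% = 9.6780%
α = realised − required = 13.6531% − 9.6780% = +3.98%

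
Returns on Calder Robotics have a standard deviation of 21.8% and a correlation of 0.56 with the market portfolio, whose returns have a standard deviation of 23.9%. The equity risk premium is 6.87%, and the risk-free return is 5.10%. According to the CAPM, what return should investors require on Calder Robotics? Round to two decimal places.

β = ρ × σ_i / σ_m = 0.56 × 21.8% / 23.9% = 0.5108
E(R) = 5.10% + 0.5108 × 6.87% = 8.61%

8.61%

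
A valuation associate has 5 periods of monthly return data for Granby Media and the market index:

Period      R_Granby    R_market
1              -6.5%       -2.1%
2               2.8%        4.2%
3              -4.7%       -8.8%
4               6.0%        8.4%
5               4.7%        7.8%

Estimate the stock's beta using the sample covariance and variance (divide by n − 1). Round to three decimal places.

0.702

Mean R_i = (-6.5 + 2.8 − 4.7 + 6.0 + 4.7) / 5 = 0.4600%
Mean R_m = (-2.1 + 4.2 − 8.8 + 8.4 + 7.8) / 5 = 1.9000%
Σ(R_i − R̄_i)(R_m − R̄_m) = 149.4600  ⇒  Cov = 149.4600 / 4 = 37.3650
Σ(R_m − R̄_m)² = 212.8400  ⇒  Var(R_m) = 212.8400 / 4 = 53.2100
β = Cov / Var(R_m) = 37.3650 / 53.2100 = 0.7022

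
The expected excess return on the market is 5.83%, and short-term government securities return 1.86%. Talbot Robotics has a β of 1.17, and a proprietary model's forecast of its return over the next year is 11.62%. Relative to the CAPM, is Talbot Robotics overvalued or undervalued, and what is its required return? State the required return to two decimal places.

Required return = R_f + β·MRP = 1.86% + 1.17 × 5.83% = 8.68%
Forecast 11.62% > required 8.68% → the stock plots above the SML → undervalued.

Undervalued; required return 8.68%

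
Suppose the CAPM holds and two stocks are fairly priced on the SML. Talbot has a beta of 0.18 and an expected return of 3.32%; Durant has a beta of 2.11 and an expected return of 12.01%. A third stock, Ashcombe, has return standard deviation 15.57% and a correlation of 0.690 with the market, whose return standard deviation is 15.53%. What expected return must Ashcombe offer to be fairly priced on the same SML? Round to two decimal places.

5.62%

MRP = (12.01% − 3.32%) / (2.11 − 0.18) = 4.5026%
R_f = 3.32% − 0.18 × 4.5026% = 2.5095%
β_Ashcombe = ρ·σ_i/σ_m = 0.690 × 15.57 / 15.53 = 0.6918
E(R_Ashcombe) = R_f + β × MRP = 2.5095% + 0.6918 × 4.5026% = 5.62%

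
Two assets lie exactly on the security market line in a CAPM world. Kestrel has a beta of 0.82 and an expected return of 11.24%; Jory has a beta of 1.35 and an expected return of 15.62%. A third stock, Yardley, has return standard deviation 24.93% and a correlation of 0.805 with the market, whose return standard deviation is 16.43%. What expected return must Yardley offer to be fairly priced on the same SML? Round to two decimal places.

MRP = (15.62% − 11.24%) / (1.35 − 0.82) = 8.2642%
R_f = 11.24% − 0.82 × 8.2642% = 4.4634%
β_Yardley = ρ·σ_i/σ_m = 0.805 × 24.93 / 16.43 = 1.2215
E(R_Yardley) = R_f + β × MRP = 4.4634% + 1.2215 × 8.2642% = 14.56%

14.56%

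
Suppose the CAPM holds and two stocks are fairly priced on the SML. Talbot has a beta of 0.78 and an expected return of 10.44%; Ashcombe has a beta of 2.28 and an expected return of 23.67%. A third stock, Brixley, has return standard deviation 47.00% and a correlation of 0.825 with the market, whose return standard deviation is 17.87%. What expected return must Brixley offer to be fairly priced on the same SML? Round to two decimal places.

22.70%

MRP = (23.67% − 10.44%) / (2.28 − 0.78) = 8.8200%
R_f = 10.44% − 0.78 × 8.8200% = 3.5604%
β_Brixley = ρ·σ_i/σ_m = 0.825 × 47.00 / 17.87 = 2.1698
E(R_Brixley) = R_f + β × MRP = 3.5604% + 2.1698 × 8.8200% = 22.70%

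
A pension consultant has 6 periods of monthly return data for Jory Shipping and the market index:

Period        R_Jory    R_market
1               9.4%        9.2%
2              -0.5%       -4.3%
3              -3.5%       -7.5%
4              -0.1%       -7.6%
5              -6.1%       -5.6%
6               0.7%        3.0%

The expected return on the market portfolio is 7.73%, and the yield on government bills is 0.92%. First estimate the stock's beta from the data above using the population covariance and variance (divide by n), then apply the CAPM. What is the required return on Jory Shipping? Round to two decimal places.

Mean R_i = (9.4 − 0.5 − 3.5 − 0.1 − 6.1 + 0.7) / 6 = -0.0167%
Mean R_m = (9.2 − 4.3 − 7.5 − 7.6 − 5.6 + 3.0) / 6 = -2.1333%
Σ(R_i − R̄_i)(R_m − R̄_m) = 151.6867  ⇒  Cov = 151.6867 / 6 = 25.2811
Σ(R_m − R̄_m)² = 230.1933  ⇒  Var(R_m) = 230.1933 / 6 = 38.3656
β = Cov / Var(R_m) = 25.2811 / 38.3656 = 0.6590
MRP = 7.73% − 0.92% = 6.81%
E(R) = R_f + β × MRP = 0.92% + 0.6590 × 6.81% = 5.41%

5.41%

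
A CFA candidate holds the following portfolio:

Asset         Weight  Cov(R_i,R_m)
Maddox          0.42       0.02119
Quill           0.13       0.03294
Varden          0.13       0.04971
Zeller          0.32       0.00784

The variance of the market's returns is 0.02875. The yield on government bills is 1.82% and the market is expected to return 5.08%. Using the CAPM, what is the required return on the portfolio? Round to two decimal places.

4.33%

β_Maddox = 0.02119 / 0.02875 = 0.7370
β_Quill = 0.03294 / 0.02875 = 1.1457
β_Varden = 0.04971 / 0.02875 = 1.7290
β_Zeller = 0.00784 / 0.02875 = 0.2727
β_P = Σ w_i β_i = 0.42×0.7370 + 0.13×1.1457 + 0.13×1.7290 + 0.32×0.2727 = 0.7705
MRP = 5.08% − 1.82% = 3.26%
E(R_P) = R_f + β_P × MRP = 1.82% + 0.7705 × 3.26% = 4.33%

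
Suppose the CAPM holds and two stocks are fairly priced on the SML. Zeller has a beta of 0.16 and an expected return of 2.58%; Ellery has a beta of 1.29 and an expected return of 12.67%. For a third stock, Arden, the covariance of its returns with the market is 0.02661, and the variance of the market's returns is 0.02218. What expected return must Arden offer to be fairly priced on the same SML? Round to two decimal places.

11.86%

MRP = (12.67% − 2.58%) / (1.29 − 0.16) = 8.9292%
R_f = 2.58% − 0.16 × 8.9292% = 1.1513%
β_Arden = Cov / Var(R_m) = 0.02661 / 0.02218 = 1.1997
E(R_Arden) = R_f + β × MRP = 1.1513% + 1.1997 × 8.9292% = 11.86%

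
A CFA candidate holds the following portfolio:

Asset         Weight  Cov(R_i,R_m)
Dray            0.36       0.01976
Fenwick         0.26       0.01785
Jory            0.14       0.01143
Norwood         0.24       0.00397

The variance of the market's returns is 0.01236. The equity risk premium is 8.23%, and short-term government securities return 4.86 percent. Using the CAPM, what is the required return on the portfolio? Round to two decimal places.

β_Dray = 0.01976 / 0.01236 = 1.5987
β_Fenwick = 0.01785 / 0.01236 = 1.4442
β_Jory = 0.01143 / 0.01236 = 0.9248
β_Norwood = 0.00397 / 0.01236 = 0.3212
β_P = Σ w_i β_i = 0.36×1.5987 + 0.26×1.4442 + 0.14×0.9248 + 0.24×0.3212 = 1.1576
E(R_P) = R_f + β_P × MRP = 4.86% + 1.1576 × 8.23% = 14.39%

14.39%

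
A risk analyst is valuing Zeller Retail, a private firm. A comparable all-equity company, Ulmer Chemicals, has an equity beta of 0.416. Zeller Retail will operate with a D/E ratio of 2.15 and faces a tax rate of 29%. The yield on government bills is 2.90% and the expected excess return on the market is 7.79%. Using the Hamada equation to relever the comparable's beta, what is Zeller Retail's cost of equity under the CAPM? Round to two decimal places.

11.09%

β_L = β_U × [1 + (1 − t)(D/E)] = 0.416 × [1 + (1 − 0.29) × 2.15]
    = 0.416 × [1 + 0.71 × 2.15] = 0.416 × 2.5265 = 1.0510
E(R) = R_f + β_L × MRP = 2.90% + 1.0510 × 7.79% = 11.09%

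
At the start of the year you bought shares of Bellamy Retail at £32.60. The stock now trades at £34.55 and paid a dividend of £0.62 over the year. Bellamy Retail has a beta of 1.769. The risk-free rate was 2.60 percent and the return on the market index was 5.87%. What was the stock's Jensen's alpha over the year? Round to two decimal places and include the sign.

-0.50%

Realised HPR = (P1 + D1 − P0) / P0 = (34.55 + 0.62 − 32.60) / 32.60 = 2.57 / 32.60 = 7.8834%
MRP = 5.87% − 2.60% = 3.27%
CAPM required = R_f + β·MRP = 2.60% + 1.769 × 3.27% = 8.38463%
α = realised − required = 7.8834% − 8.38463% = -0.50%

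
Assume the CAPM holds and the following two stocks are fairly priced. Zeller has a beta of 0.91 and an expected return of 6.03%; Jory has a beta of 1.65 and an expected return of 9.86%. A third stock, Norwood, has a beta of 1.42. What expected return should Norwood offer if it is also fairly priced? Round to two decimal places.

MRP (SML slope) = (9.86% − 6.03%) / (1.65 − 0.91) = 3.83% / 0.74 = 5.1757%
R_f (intercept) = 6.03% − 0.91 × 5.1757% = 1.3201%
E(R_Norwood) = R_f + β × MRP = 1.3201% + 1.42 × 5.1757% = 8.67%

8.67%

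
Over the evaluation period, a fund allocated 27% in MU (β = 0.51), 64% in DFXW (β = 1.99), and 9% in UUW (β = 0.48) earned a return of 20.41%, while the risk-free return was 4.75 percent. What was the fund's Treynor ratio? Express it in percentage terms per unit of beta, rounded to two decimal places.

β_P = 0.27×0.51 + 0.64×1.99 + 0.09×0.48 = 1.4545
Treynor = (R_P − R_f) / β_P = (20.41% − 4.75%) / 1.4545 = 15.66% / 1.4545 = 10.77%

10.77%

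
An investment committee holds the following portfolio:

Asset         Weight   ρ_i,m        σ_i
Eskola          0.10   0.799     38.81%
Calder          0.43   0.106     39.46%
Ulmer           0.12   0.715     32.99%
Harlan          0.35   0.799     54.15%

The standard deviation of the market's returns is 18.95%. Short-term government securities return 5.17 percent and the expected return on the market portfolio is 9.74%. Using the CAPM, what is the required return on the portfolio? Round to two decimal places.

10.69%

β_Eskola = 0.799 × 38.81% / 18.95% = 1.6364
β_Calder = 0.106 × 39.46% / 18.95% = 0.2207
β_Ulmer = 0.715 × 32.99% / 18.95% = 1.2447
β_Harlan = 0.799 × 54.15% / 18.95% = 2.2832
β_P = Σ w_i β_i = 0.10×1.6364 + 0.43×0.2207 + 0.12×1.2447 + 0.35×2.2832 = 1.2070
MRP = 9.74% − 5.17% = 4.57%
E(R_P) = R_f + β_P × MRP = 5.17% + 1.2070 × 4.57% = 10.69%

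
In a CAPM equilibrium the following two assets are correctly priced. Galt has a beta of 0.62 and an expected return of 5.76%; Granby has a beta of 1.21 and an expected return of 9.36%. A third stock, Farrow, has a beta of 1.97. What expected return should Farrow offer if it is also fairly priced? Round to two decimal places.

MRP (SML slope) = (9.36% − 5.76%) / (1.21 − 0.62) = 3.60% / 0.59 = 6.1017%
R_f (intercept) = 5.76% − 0.62 × 6.1017% = 1.9769%
E(R_Farrow) = R_f + β × MRP = 1.9769% + 1.97 × 6.1017% = 14.00%

14.00%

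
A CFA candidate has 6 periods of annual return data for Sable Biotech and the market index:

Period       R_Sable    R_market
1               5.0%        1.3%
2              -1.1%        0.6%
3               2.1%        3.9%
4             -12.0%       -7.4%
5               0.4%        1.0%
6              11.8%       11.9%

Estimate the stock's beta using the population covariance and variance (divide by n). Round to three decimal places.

Mean R_i = (5.0 − 1.1 + 2.1 − 12.0 + 0.4 + 11.8) / 6 = 1.0333%
Mean R_m = (1.3 + 0.6 + 3.9 − 7.4 + 1.0 + 11.9) / 6 = 1.8833%
Σ(R_i − R̄_i)(R_m − R̄_m) = 231.9733  ⇒  Cov = 231.9733 / 6 = 38.6622
Σ(R_m − R̄_m)² = 193.3483  ⇒  Var(R_m) = 193.3483 / 6 = 32.2247
β = Cov / Var(R_m) = 38.6622 / 32.2247 = 1.1998

1.200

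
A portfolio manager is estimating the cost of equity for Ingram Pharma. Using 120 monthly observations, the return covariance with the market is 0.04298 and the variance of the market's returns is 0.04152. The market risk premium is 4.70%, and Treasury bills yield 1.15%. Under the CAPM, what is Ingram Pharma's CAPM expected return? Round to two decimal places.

β = Cov(R_i, R_m) / Var(R_m) = 0.04298 / 0.04152 = 1.0352
E(R) = R_f + β × MRP = 1.15% + 1.0352 × 4.70% = 6.02%

6.02%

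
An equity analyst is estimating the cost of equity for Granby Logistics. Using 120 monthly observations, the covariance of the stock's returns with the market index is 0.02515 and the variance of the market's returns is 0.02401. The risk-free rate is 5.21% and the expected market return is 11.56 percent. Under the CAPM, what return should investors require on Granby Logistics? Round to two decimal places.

11.86%

β = Cov(R_i, R_m) / Var(R_m) = 0.02515 / 0.02401 = 1.0475
MRP = 11.56% − 5.21% = 6.35%
E(R) = R_f + β × MRP = 5.21% + 1.0475 × 6.35% = 11.86%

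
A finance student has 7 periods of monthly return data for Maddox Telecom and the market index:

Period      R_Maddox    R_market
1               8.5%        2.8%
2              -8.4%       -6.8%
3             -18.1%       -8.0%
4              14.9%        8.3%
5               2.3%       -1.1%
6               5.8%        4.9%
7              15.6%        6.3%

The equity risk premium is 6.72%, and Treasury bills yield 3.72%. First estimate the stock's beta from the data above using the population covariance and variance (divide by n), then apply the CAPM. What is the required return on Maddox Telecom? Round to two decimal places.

16.14%

Mean R_i = (8.5 − 8.4 − 18.1 + 14.9 + 2.3 + 5.8 + 15.6) / 7 = 2.9429%
Mean R_m = (2.8 − 6.8 − 8.0 + 8.3 − 1.1 + 4.9 + 6.3) / 7 = 0.9143%
Σ(R_i − R̄_i)(R_m − R̄_m) = 454.7257  ⇒  Cov = 454.7257 / 7 = 64.9608
Σ(R_m − R̄_m)² = 246.0286  ⇒  Var(R_m) = 246.0286 / 7 = 35.1469
β = Cov / Var(R_m) = 64.9608 / 35.1469 = 1.8483
E(R) = R_f + β × MRP = 3.72% + 1.8483 × 6.72% = 16.14%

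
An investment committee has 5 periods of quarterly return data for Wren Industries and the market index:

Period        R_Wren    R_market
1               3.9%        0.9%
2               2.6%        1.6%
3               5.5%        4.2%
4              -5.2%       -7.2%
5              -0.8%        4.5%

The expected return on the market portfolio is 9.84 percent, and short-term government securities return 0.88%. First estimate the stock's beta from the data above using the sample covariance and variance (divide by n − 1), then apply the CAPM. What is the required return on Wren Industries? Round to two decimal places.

Mean R_i = (3.9 + 2.6 + 5.5 − 5.2 − 0.8) / 5 = 1.2000%
Mean R_m = (0.9 + 1.6 + 4.2 − 7.2 + 4.5) / 5 = 0.8000%
Σ(R_i − R̄_i)(R_m − R̄_m) = 59.8100  ⇒  Cov = 59.8100 / 4 = 14.9525
Σ(R_m − R̄_m)² = 89.9000  ⇒  Var(R_m) = 89.9000 / 4 = 22.4750
β = Cov / Var(R_m) = 14.9525 / 22.4750 = 0.6653
MRP = 9.84% − 0.88% = 8.96%
E(R) = R_f + β × MRP = 0.88% + 0.6653 × 8.96% = 6.84%

6.84%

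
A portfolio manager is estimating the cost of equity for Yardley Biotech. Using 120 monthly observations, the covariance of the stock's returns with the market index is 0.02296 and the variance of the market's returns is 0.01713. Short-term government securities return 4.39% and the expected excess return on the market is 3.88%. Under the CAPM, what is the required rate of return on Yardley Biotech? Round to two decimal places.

β = Cov(R_i, R_m) / Var(R_m) = 0.02296 / 0.01713 = 1.3403
E(R) = R_f + β × MRP = 4.39% + 1.3403 × 3.88% = 9.59%

9.59%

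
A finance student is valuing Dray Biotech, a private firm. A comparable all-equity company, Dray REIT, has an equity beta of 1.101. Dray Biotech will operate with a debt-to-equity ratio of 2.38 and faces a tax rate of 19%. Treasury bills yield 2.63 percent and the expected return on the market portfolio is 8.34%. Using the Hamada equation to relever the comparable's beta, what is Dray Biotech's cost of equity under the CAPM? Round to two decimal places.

21.04%

β_L = β_U × [1 + (1 − t)(D/E)] = 1.101 × [1 + (1 − 0.19) × 2.38]
    = 1.101 × [1 + 0.81 × 2.38] = 1.101 × 2.9278 = 3.2235
MRP = 8.34% − 2.63% = 5.71%
E(R) = R_f + β_L × MRP = 2.63% + 3.2235 × 5.71% = 21.04%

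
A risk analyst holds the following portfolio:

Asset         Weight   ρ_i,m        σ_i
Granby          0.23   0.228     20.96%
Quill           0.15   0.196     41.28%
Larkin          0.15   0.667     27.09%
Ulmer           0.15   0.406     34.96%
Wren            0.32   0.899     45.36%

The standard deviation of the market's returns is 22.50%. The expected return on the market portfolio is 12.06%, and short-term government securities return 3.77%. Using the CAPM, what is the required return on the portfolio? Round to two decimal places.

11.21%

β_Granby = 0.228 × 20.96% / 22.50% = 0.2124
β_Quill = 0.196 × 41.28% / 22.50% = 0.3596
β_Larkin = 0.667 × 27.09% / 22.50% = 0.8031
β_Ulmer = 0.406 × 34.96% / 22.50% = 0.6308
β_Wren = 0.899 × 45.36% / 22.50% = 1.8124
β_P = Σ w_i β_i = 0.23×0.2124 + 0.15×0.3596 + 0.15×0.8031 + 0.15×0.6308 + 0.32×1.8124 = 0.8978
MRP = 12.06% − 3.77% = 8.29%
E(R_P) = R_f + β_P × MRP = 3.77% + 0.8978 × 8.29% = 11.21%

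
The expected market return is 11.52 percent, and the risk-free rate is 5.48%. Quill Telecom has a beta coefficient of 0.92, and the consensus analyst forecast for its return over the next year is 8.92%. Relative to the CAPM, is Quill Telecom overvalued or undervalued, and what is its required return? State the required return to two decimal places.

MRP = 11.52% − 5.48% = 6.04%
Required return = R_f + β·MRP = 5.48% + 0.92 × 6.04% = 11.04%
Forecast 8.92% < required 11.04% → the stock plots below the SML → overvalued.

Overvalued; required return 11.04%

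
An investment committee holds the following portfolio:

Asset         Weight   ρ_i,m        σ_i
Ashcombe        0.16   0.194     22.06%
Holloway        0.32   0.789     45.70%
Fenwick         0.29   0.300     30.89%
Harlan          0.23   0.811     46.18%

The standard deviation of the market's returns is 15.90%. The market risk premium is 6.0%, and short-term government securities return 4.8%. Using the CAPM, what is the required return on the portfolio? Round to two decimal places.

β_Ashcombe = 0.194 × 22.06% / 15.90% = 0.2692
β_Holloway = 0.789 × 45.70% / 15.90% = 2.2678
β_Fenwick = 0.300 × 30.89% / 15.90% = 0.5828
β_Harlan = 0.811 × 46.18% / 15.90% = 2.3555
β_P = Σ w_i β_i = 0.16×0.2692 + 0.32×2.2678 + 0.29×0.5828 + 0.23×2.3555 = 1.4795
E(R_P) = R_f + β_P × MRP = 4.8% + 1.4795 × 6.0% = 13.68%

13.68%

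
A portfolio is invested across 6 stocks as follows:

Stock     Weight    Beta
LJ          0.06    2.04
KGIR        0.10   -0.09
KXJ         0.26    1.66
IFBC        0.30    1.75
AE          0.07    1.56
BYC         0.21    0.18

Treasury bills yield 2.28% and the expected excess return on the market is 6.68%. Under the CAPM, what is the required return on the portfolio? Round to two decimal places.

10.41%

β_P = Σ w_i β_i = 0.06×2.04 + 0.10×-0.09 + 0.26×1.66 + 0.30×1.75 + 0.07×1.56 + 0.21×0.18 = 1.2170
E(R_P) = R_f + β_P × MRP = 2.28% + 1.2170 × 6.68% = 10.41%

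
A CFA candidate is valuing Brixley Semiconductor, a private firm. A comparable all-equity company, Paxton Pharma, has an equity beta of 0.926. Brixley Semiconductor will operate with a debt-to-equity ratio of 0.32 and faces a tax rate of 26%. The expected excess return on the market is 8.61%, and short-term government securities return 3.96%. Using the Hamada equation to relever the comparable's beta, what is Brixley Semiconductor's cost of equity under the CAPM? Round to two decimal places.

13.82%

β_L = β_U × [1 + (1 − t)(D/E)] = 0.926 × [1 + (1 − 0.26) × 0.32]
    = 0.926 × [1 + 0.74 × 0.32] = 0.926 × 1.2368 = 1.1453
E(R) = R_f + β_L × MRP = 3.96% + 1.1453 × 8.61% = 13.82%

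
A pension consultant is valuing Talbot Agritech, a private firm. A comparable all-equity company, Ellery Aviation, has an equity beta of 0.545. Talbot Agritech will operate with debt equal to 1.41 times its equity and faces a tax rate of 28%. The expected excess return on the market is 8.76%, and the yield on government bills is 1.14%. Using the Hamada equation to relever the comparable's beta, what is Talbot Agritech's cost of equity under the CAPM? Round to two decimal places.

10.76%

β_L = β_U × [1 + (1 − t)(D/E)] = 0.545 × [1 + (1 − 0.28) × 1.41]
    = 0.545 × [1 + 0.72 × 1.41] = 0.545 × 2.0152 = 1.0983
E(R) = R_f + β_L × MRP = 1.14% + 1.0983 × 8.76% = 10.76%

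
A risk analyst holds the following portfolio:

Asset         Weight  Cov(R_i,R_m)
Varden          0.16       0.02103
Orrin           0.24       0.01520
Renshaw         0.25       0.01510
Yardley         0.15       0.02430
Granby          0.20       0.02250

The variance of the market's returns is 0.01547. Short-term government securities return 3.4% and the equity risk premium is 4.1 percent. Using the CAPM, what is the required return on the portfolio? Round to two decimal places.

8.42%

β_Varden = 0.02103 / 0.01547 = 1.3594
β_Orrin = 0.01520 / 0.01547 = 0.9825
β_Renshaw = 0.01510 / 0.01547 = 0.9761
β_Yardley = 0.02430 / 0.01547 = 1.5708
β_Granby = 0.02250 / 0.01547 = 1.4544
β_P = Σ w_i β_i = 0.16×1.3594 + 0.24×0.9825 + 0.25×0.9761 + 0.15×1.5708 + 0.20×1.4544 = 1.2238
E(R_P) = R_f + β_P × MRP = 3.4% + 1.2238 × 4.1% = 8.42%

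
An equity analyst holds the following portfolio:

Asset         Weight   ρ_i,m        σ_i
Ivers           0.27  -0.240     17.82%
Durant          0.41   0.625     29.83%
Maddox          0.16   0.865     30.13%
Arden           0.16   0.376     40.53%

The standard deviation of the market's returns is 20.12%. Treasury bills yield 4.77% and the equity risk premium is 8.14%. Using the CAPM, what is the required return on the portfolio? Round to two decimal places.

10.07%

β_Ivers = -0.240 × 17.82% / 20.12% = -0.2126
β_Durant = 0.625 × 29.83% / 20.12% = 0.9266
β_Maddox = 0.865 × 30.13% / 20.12% = 1.2954
β_Arden = 0.376 × 40.53% / 20.12% = 0.7574
β_P = Σ w_i β_i = 0.27×-0.2126 + 0.41×0.9266 + 0.16×1.2954 + 0.16×0.7574 = 0.6510
E(R_P) = R_f + β_P × MRP = 4.77% + 0.6510 × 8.14% = 10.07%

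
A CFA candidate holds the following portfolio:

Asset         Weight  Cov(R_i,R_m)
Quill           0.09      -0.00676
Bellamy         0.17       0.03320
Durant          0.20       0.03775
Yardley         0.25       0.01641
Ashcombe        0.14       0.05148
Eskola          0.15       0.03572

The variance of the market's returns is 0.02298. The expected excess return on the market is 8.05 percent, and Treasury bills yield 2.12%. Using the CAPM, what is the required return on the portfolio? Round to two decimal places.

β_Quill = -0.00676 / 0.02298 = -0.2942
β_Bellamy = 0.03320 / 0.02298 = 1.4447
β_Durant = 0.03775 / 0.02298 = 1.6427
β_Yardley = 0.01641 / 0.02298 = 0.7141
β_Ashcombe = 0.05148 / 0.02298 = 2.2402
β_Eskola = 0.03572 / 0.02298 = 1.5544
β_P = Σ w_i β_i = 0.09×-0.2942 + 0.17×1.4447 + 0.20×1.6427 + 0.25×0.7141 + 0.14×2.2402 + 0.15×1.5544 = 1.2730
E(R_P) = R_f + β_P × MRP = 2.12% + 1.2730 × 8.05% = 12.37%

12.37%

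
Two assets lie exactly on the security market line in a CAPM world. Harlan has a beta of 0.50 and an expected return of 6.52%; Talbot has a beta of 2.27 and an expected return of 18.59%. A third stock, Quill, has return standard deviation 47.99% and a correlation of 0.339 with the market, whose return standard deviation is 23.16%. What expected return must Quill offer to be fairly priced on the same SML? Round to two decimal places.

MRP = (18.59% − 6.52%) / (2.27 − 0.50) = 6.8192%
R_f = 6.52% − 0.50 × 6.8192% = 3.1104%
β_Quill = ρ·σ_i/σ_m = 0.339 × 47.99 / 23.16 = 0.7024
E(R_Quill) = R_f + β × MRP = 3.1104% + 0.7024 × 6.8192% = 7.90%

7.90%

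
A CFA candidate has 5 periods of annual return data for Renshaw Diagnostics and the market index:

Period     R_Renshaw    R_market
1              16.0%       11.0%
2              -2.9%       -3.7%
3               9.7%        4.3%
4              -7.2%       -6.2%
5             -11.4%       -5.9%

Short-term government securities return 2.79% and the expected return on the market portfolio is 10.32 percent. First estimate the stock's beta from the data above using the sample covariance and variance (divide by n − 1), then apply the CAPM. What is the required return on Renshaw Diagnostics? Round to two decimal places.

14.12%

Mean R_i = (16.0 − 2.9 + 9.7 − 7.2 − 11.4) / 5 = 0.8400%
Mean R_m = (11.0 − 3.7 + 4.3 − 6.2 − 5.9) / 5 = -0.1000%
Σ(R_i − R̄_i)(R_m − R̄_m) = 340.7600  ⇒  Cov = 340.7600 / 4 = 85.1900
Σ(R_m − R̄_m)² = 226.3800  ⇒  Var(R_m) = 226.3800 / 4 = 56.5950
β = Cov / Var(R_m) = 85.1900 / 56.5950 = 1.5053
MRP = 10.32% − 2.79% = 7.53%
E(R) = R_f + β × MRP = 2.79% + 1.5053 × 7.53% = 14.12%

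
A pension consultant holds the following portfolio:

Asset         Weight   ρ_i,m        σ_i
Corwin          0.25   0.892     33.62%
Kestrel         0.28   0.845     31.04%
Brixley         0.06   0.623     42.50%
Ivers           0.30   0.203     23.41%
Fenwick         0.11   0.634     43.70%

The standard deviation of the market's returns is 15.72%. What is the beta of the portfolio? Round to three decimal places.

1.330

β_Corwin = 0.892 × 33.62% / 15.72% = 1.9077
β_Kestrel = 0.845 × 31.04% / 15.72% = 1.6685
β_Brixley = 0.623 × 42.50% / 15.72% = 1.6843
β_Ivers = 0.203 × 23.41% / 15.72% = 0.3023
β_Fenwick = 0.634 × 43.70% / 15.72% = 1.7625
β_P = Σ w_i β_i = 0.25×1.9077 + 0.28×1.6685 + 0.06×1.6843 + 0.30×0.3023 + 0.11×1.7625 = 1.3297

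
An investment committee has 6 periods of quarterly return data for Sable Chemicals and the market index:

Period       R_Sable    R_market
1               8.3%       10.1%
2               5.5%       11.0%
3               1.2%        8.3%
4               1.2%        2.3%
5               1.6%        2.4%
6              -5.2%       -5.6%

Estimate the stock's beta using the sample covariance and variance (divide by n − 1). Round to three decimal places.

0.654

Mean R_i = (8.3 + 5.5 + 1.2 + 1.2 + 1.6 − 5.2) / 6 = 2.1000%
Mean R_m = (10.1 + 11.0 + 8.3 + 2.3 + 2.4 − 5.6) / 6 = 4.7500%
Σ(R_i − R̄_i)(R_m − R̄_m) = 130.1600  ⇒  Cov = 130.1600 / 5 = 26.0320
Σ(R_m − R̄_m)² = 198.9350  ⇒  Var(R_m) = 198.9350 / 5 = 39.7870
β = Cov / Var(R_m) = 26.0320 / 39.7870 = 0.6543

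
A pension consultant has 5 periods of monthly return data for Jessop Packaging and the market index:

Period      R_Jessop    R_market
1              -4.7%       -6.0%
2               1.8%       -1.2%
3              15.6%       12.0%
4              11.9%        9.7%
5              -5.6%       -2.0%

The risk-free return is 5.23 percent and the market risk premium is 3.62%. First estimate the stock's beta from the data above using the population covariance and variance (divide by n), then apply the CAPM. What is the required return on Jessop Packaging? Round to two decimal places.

9.49%

Mean R_i = (-4.7 + 1.8 + 15.6 + 11.9 − 5.6) / 5 = 3.8000%
Mean R_m = (-6.0 − 1.2 + 12.0 + 9.7 − 2.0) / 5 = 2.5000%
Σ(R_i − R̄_i)(R_m − R̄_m) = 292.3700  ⇒  Cov = 292.3700 / 5 = 58.4740
Σ(R_m − R̄_m)² = 248.2800  ⇒  Var(R_m) = 248.2800 / 5 = 49.6560
β = Cov / Var(R_m) = 58.4740 / 49.6560 = 1.1776
E(R) = R_f + β × MRP = 5.23% + 1.1776 × 3.62% = 9.49%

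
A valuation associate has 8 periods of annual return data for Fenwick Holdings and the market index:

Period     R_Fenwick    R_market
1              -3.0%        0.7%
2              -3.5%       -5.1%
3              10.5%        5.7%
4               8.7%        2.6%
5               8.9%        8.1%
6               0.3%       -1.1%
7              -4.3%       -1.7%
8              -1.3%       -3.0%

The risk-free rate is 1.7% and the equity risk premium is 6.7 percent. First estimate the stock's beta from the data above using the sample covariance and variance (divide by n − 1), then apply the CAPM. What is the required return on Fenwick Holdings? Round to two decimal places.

Mean R_i = (-3.0 − 3.5 + 10.5 + 8.7 + 8.9 + 0.3 − 4.3 − 1.3) / 8 = 2.0375%
Mean R_m = (0.7 − 5.1 + 5.7 + 2.6 + 8.1 − 1.1 − 1.7 − 3.0) / 8 = 0.7750%
Σ(R_i − R̄_i)(R_m − R̄_m) = 168.5575  ⇒  Cov = 168.5575 / 7 = 24.0796
Σ(R_m − R̄_m)² = 139.6550  ⇒  Var(R_m) = 139.6550 / 7 = 19.9507
β = Cov / Var(R_m) = 24.0796 / 19.9507 = 1.2070
E(R) = R_f + β × MRP = 1.7% + 1.2070 × 6.7% = 9.79%

9.79%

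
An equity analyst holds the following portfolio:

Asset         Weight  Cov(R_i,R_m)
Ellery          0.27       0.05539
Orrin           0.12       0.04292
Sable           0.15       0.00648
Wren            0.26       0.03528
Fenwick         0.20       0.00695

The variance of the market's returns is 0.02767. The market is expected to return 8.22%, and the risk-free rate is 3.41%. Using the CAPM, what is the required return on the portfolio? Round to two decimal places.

8.91%

β_Ellery = 0.05539 / 0.02767 = 2.0018
β_Orrin = 0.04292 / 0.02767 = 1.5511
β_Sable = 0.00648 / 0.02767 = 0.2342
β_Wren = 0.03528 / 0.02767 = 1.2750
β_Fenwick = 0.00695 / 0.02767 = 0.2512
β_P = Σ w_i β_i = 0.27×2.0018 + 0.12×1.5511 + 0.15×0.2342 + 0.26×1.2750 + 0.20×0.2512 = 1.1435
MRP = 8.22% − 3.41% = 4.81%
E(R_P) = R_f + β_P × MRP = 3.41% + 1.1435 × 4.81% = 8.91%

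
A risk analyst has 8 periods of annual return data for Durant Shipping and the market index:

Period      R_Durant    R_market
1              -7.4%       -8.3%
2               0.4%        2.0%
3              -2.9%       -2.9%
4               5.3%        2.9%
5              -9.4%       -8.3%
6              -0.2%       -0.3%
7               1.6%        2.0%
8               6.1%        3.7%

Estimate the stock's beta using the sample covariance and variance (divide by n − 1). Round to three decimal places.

Mean R_i = (-7.4 + 0.4 − 2.9 + 5.3 − 9.4 − 0.2 + 1.6 + 6.1) / 8 = -0.8125%
Mean R_m = (-8.3 + 2.0 − 2.9 + 2.9 − 8.3 − 0.3 + 2.0 + 3.7) / 8 = -1.1500%
Σ(R_i − R̄_i)(R_m − R̄_m) = 182.3750  ⇒  Cov = 182.3750 / 7 = 26.0536
Σ(R_m − R̄_m)² = 165.8000  ⇒  Var(R_m) = 165.8000 / 7 = 23.6857
β = Cov / Var(R_m) = 26.0536 / 23.6857 = 1.1000

1.100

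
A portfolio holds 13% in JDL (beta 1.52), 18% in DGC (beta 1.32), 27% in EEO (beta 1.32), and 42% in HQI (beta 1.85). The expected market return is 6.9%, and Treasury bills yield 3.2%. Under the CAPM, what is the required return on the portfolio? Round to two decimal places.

9.00%

β_P = Σ w_i β_i = 0.13×1.52 + 0.18×1.32 + 0.27×1.32 + 0.42×1.85 = 1.5686
MRP = 6.9% − 3.2% = 3.70%
E(R_P) = R_f + β_P × MRP = 3.2% + 1.5686 × 3.7% = 9.00%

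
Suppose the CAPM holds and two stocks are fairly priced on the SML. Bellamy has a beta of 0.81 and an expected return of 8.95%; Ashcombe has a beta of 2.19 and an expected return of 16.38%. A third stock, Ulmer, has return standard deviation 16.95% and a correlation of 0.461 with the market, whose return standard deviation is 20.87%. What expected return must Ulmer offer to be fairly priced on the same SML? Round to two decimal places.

6.60%

MRP = (16.38% − 8.95%) / (2.19 − 0.81) = 5.3841%
R_f = 8.95% − 0.81 × 5.3841% = 4.5889%
β_Ulmer = ρ·σ_i/σ_m = 0.461 × 16.95 / 20.87 = 0.3744
E(R_Ulmer) = R_f + β × MRP = 4.5889% + 0.3744 × 5.3841% = 6.60%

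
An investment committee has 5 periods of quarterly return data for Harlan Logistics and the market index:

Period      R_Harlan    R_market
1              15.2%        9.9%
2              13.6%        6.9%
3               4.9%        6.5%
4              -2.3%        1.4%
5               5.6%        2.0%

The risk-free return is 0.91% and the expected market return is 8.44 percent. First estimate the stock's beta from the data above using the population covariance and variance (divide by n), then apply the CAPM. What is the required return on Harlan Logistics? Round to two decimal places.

Mean R_i = (15.2 + 13.6 + 4.9 − 2.3 + 5.6) / 5 = 7.4000%
Mean R_m = (9.9 + 6.9 + 6.5 + 1.4 + 2.0) / 5 = 5.3400%
Σ(R_i − R̄_i)(R_m − R̄_m) = 86.5700  ⇒  Cov = 86.5700 / 5 = 17.3140
Σ(R_m − R̄_m)² = 51.2520  ⇒  Var(R_m) = 51.2520 / 5 = 10.2504
β = Cov / Var(R_m) = 17.3140 / 10.2504 = 1.6891
MRP = 8.44% − 0.91% = 7.53%
E(R) = R_f + β × MRP = 0.91% + 1.6891 × 7.53% = 13.63%

13.63%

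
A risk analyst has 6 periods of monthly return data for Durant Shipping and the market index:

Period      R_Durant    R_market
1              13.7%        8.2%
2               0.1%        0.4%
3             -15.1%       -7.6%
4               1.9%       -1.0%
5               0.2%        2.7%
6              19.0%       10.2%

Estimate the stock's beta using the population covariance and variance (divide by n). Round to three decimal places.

Mean R_i = (13.7 + 0.1 − 15.1 + 1.9 + 0.2 + 19.0) / 6 = 3.3000%
Mean R_m = (8.2 + 0.4 − 7.6 − 1.0 + 2.7 + 10.2) / 6 = 2.1500%
Σ(R_i − R̄_i)(R_m − R̄_m) = 377.0100  ⇒  Cov = 377.0100 / 6 = 62.8350
Σ(R_m − R̄_m)² = 209.7550  ⇒  Var(R_m) = 209.7550 / 6 = 34.9592
β = Cov / Var(R_m) = 62.8350 / 34.9592 = 1.7974

1.797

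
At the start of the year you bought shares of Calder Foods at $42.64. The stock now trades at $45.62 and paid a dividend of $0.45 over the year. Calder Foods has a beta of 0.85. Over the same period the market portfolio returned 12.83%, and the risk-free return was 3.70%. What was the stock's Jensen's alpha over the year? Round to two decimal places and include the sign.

Realised HPR = (P1 + D1 − P0) / P0 = (45.62 + 0.45 − 42.64) / 42.64 = 3.43 / 42.64 = 8.0441%
MRP = 12.83% − 3.70% = 9.13%
CAPM required = R_f + β·MRP = 3.70% + 0.85 × 9.13% = 11.4605%
α = realised − required = 8.0441% − 11.4605% = -3.42%

-3.42%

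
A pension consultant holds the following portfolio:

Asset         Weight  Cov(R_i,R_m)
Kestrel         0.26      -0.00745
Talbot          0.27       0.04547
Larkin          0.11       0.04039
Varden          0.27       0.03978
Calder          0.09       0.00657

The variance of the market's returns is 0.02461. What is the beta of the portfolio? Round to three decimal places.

1.061

β_Kestrel = -0.00745 / 0.02461 = -0.3027
β_Talbot = 0.04547 / 0.02461 = 1.8476
β_Larkin = 0.04039 / 0.02461 = 1.6412
β_Varden = 0.03978 / 0.02461 = 1.6164
β_Calder = 0.00657 / 0.02461 = 0.2670
β_P = Σ w_i β_i = 0.26×-0.3027 + 0.27×1.8476 + 0.11×1.6412 + 0.27×1.6164 + 0.09×0.2670 = 1.0611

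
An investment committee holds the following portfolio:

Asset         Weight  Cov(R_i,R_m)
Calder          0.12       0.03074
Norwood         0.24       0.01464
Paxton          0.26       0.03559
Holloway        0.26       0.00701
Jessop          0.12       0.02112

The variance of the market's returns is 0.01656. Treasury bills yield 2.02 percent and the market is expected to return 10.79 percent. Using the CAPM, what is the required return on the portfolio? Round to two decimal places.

β_Calder = 0.03074 / 0.01656 = 1.8563
β_Norwood = 0.01464 / 0.01656 = 0.8841
β_Paxton = 0.03559 / 0.01656 = 2.1492
β_Holloway = 0.00701 / 0.01656 = 0.4233
β_Jessop = 0.02112 / 0.01656 = 1.2754
β_P = Σ w_i β_i = 0.12×1.8563 + 0.24×0.8841 + 0.26×2.1492 + 0.26×0.4233 + 0.12×1.2754 = 1.2568
MRP = 10.79% − 2.02% = 8.77%
E(R_P) = R_f + β_P × MRP = 2.02% + 1.2568 × 8.77% = 13.04%

13.04%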